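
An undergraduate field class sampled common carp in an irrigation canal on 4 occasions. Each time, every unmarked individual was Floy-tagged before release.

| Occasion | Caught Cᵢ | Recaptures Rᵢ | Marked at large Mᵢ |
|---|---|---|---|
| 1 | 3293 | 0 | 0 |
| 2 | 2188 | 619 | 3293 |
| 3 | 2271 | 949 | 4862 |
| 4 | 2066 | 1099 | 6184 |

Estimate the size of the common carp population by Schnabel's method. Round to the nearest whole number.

N ≈ 11,632

Σ MᵢCᵢ = 0·3293 + 3293·2188 + 4862·2271 + 6184·2066 = 0 + 7205084 + 11041602 + 12776144 = 31022830
Σ Rᵢ = 0 + 619 + 949 + 1099 = 2667
N̂ = 31022830 / 2667 ≈ 11632.1 → 11632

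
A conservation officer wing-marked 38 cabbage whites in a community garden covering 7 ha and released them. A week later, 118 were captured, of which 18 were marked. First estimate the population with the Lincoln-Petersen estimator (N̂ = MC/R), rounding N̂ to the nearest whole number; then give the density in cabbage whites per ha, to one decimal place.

density ≈ 35.6 cabbage whites per ha

N̂ = 38·118/18 = 4484/18 ≈ 249.1 → 249
Density = N̂ / area = 249 / 7 ≈ 35.57 → 35.6 per ha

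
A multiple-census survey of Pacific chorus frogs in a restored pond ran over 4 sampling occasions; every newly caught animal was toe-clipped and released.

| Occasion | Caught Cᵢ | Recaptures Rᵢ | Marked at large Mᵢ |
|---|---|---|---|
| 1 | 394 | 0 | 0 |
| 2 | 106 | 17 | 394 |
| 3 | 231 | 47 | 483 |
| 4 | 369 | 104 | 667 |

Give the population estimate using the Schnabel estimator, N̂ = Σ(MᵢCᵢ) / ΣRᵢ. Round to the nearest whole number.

Σ MᵢCᵢ = 0·394 + 394·106 + 483·231 + 667·369 = 0 + 41764 + 111573 + 246123 = 399460
Σ Rᵢ = 0 + 17 + 47 + 104 = 168
N̂ = 399460 / 168 ≈ 2377.7 → 2378

N ≈ 2378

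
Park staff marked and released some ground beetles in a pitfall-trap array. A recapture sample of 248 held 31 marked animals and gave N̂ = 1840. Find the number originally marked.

M = 230

From N = M·C/R: M = N·R / C = 1840·31 / 248 = 57040 / 248 = 230.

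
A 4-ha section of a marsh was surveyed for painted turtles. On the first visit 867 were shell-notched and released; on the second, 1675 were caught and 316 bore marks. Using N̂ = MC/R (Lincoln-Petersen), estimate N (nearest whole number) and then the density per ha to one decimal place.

density ≈ 1149.0 painted turtles per ha

N̂ = 867·1675/316 = 1452225/316 ≈ 4595.6 → 4596
Density = N̂ / area = 4596 / 4 = 1149.0 per ha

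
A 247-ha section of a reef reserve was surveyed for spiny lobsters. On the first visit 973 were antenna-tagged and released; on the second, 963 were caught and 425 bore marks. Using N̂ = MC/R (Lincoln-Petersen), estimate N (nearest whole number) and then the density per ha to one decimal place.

density ≈ 8.9 spiny lobsters per ha

N̂ = 973·963/425 = 936999/425 ≈ 2204.7 → 2205
Density = N̂ / area = 2205 / 247 ≈ 8.93 → 8.9 per ha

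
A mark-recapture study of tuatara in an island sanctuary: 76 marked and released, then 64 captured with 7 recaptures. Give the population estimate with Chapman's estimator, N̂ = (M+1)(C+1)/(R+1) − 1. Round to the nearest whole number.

N̂ = (76+1)(64+1)/(7+1) − 1 = 77·65/8 − 1
= 5005/8 − 1 ≈ 625.6 − 1 ≈ 624.6 → 625

N ≈ 625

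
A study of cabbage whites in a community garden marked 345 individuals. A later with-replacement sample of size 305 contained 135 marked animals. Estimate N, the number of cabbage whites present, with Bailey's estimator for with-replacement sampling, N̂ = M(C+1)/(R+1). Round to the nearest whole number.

N̂ = 345·(305+1)/(135+1) = 345·306/136 = 105570/136 ≈ 776.2 → 776

N ≈ 776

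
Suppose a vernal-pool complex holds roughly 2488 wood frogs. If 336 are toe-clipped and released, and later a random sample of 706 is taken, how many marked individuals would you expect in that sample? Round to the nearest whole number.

Expected recaptures E[R] = M·C / N.
E[R] = 336 × 706 / 2488 = 237216 / 2488 ≈ 95.3 → 95

expected recaptures ≈ 95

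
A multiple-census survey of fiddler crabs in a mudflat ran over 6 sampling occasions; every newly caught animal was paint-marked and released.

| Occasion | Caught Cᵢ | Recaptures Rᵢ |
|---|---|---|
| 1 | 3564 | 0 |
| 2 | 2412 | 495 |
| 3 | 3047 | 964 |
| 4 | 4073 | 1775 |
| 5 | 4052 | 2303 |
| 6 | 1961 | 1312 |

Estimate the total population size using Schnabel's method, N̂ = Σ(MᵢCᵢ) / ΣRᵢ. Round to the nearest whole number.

N ≈ 17,351

Marked at large before each occasion: Mᵢ = Σⱼ<ᵢ (Cⱼ − Rⱼ) → M1=0, M2=3564, M3=5481, M4=7564, M5=9862, M6=11611
Σ MᵢCᵢ = 0·3564 + 3564·2412 + 5481·3047 + 7564·4073 + 9862·4052 + 11611·1961 = 0 + 8596368 + 16700607 + 30808172 + 39960824 + 22769171 = 118835142
Σ Rᵢ = 0 + 495 + 964 + 1775 + 2303 + 1312 = 6849
N̂ = 118835142 / 6849 ≈ 17350.7 → 17351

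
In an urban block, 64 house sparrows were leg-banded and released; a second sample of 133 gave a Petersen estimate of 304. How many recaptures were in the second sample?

From N = M·C/R: R = M·C / N = 64·133 / 304 = 8512 / 304 = 28.

R = 28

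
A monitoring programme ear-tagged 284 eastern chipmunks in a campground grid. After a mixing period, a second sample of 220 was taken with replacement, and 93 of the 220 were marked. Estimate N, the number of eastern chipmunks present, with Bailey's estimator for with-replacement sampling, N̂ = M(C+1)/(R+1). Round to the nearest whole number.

N ≈ 668

N̂ = 284·(220+1)/(93+1) = 284·221/94 = 62764/94 ≈ 667.7 → 668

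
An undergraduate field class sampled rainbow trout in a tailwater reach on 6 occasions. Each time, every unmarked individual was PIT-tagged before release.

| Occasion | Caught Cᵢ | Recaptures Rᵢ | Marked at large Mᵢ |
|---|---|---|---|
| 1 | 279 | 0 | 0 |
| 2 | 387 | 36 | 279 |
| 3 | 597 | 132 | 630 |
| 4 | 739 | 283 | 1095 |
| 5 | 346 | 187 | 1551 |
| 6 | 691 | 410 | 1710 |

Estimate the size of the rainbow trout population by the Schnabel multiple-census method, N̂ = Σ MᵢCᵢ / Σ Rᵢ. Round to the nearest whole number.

N ≈ 2874

Σ MᵢCᵢ = 0·279 + 279·387 + 630·597 + 1095·739 + 1551·346 + 1710·691 = 0 + 107973 + 376110 + 809205 + 536646 + 1181610 = 3011544
Σ Rᵢ = 0 + 36 + 132 + 283 + 187 + 410 = 1048
N̂ = 3011544 / 1048 ≈ 2873.6 → 2874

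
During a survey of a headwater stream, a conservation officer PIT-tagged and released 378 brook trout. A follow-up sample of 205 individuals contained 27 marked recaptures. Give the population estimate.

Lincoln-Petersen assumes M/N = R/C, so N = M·C / R.
N = (378 × 205) / 27 = 77490 / 27 = 2870

N = 2870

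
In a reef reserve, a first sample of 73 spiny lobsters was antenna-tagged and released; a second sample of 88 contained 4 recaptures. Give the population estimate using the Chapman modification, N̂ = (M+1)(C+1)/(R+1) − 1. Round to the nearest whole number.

N ≈ 1316

N̂ = (73+1)(88+1)/(4+1) − 1 = 74·89/5 − 1
= 6586/5 − 1 ≈ 1317.2 − 1 ≈ 1316.2 → 1316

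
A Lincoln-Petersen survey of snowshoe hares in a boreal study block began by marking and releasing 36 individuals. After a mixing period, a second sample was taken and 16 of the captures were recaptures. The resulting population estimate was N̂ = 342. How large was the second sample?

From N = M·C/R: C = N·R / M = 342·16 / 36 = 5472 / 36 = 152.

C = 152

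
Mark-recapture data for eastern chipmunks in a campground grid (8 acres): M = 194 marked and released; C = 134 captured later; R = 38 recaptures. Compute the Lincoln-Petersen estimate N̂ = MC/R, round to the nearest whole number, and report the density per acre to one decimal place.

density ≈ 85.5 eastern chipmunks per acre

N̂ = 194·134/38 = 25996/38 ≈ 684.1 → 684
Density = N̂ / area = 684 / 8 ≈ 85.50 → 85.5 per acre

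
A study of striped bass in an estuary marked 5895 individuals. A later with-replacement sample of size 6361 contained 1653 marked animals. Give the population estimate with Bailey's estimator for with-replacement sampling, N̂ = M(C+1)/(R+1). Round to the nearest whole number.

N ≈ 22,675

N̂ = 5895·(6361+1)/(1653+1) = 5895·6362/1654 = 37503990/1654 ≈ 22674.7 → 22675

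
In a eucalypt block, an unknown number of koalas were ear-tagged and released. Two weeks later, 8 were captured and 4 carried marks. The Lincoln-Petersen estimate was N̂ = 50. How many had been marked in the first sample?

From N = M·C/R: M = N·R / C = 50·4 / 8 = 200 / 8 = 25.

M = 25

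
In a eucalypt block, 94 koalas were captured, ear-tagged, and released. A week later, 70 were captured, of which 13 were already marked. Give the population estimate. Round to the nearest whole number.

N = (94 × 70) / 13 = 6580 / 13 ≈ 506.2 → 506

N ≈ 506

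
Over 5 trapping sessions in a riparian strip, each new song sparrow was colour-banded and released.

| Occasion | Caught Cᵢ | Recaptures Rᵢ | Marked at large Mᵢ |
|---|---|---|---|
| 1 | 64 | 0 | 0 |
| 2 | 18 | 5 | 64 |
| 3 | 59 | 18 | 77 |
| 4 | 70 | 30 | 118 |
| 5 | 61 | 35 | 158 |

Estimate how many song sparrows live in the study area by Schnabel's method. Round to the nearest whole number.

N ≈ 268

Σ MᵢCᵢ = 0·64 + 64·18 + 77·59 + 118·70 + 158·61 = 0 + 1152 + 4543 + 8260 + 9638 = 23593
Σ Rᵢ = 0 + 5 + 18 + 30 + 35 = 88
N̂ = 23593 / 88 ≈ 268.1 → 268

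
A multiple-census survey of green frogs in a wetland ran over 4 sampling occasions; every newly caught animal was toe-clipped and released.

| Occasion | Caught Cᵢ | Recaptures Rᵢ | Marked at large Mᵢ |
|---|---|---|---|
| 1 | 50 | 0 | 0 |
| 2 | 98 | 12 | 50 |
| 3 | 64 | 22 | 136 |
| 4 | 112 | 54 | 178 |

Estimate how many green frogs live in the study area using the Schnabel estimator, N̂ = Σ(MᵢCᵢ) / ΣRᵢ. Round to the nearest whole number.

Σ MᵢCᵢ = 0·50 + 50·98 + 136·64 + 178·112 = 0 + 4900 + 8704 + 19936 = 33540
Σ Rᵢ = 0 + 12 + 22 + 54 = 88
N̂ = 33540 / 88 ≈ 381.1 → 381

N ≈ 381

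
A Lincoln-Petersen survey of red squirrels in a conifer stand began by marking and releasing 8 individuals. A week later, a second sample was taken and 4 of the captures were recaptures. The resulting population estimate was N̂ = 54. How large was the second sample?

From N = M·C/R: C = N·R / M = 54·4 / 8 = 216 / 8 = 27.

C = 27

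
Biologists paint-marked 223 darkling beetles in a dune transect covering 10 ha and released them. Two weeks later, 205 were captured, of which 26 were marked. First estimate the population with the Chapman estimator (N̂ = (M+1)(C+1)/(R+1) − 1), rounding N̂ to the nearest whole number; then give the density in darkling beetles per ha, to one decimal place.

density ≈ 170.8 darkling beetles per ha

N̂ = 224·206/27 − 1 = 46144/27 − 1 ≈ 1708.0 → 1708
Density = N̂ / area = 1708 / 10 ≈ 170.80 → 170.8 per ha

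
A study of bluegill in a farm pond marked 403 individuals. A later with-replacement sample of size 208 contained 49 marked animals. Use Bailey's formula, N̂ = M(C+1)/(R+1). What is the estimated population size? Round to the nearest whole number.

N̂ = 403·(208+1)/(49+1) = 403·209/50 = 84227/50 ≈ 1684.5 → 1685

N ≈ 1685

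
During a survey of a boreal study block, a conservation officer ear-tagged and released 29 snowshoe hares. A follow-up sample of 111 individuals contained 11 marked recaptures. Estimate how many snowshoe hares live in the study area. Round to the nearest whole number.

If marked individuals mix randomly, R/C ≈ M/N, giving N ≈ M·C/R.
N = (29 × 111) / 11 = 3219 / 11 ≈ 292.6 → 293

N ≈ 293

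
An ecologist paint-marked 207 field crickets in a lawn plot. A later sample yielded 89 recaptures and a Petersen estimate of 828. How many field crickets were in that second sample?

From N = M·C/R: C = N·R / M = 828·89 / 207 = 73692 / 207 = 356.

C = 356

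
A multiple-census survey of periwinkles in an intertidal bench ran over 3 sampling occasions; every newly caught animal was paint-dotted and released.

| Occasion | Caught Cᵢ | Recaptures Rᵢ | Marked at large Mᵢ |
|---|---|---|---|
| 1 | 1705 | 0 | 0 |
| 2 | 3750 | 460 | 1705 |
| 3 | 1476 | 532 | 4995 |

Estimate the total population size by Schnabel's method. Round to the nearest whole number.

N ≈ 13,877

Σ MᵢCᵢ = 0·1705 + 1705·3750 + 4995·1476 = 0 + 6393750 + 7372620 = 13766370
Σ Rᵢ = 0 + 460 + 532 = 992
N̂ = 13766370 / 992 ≈ 13877.4 → 13877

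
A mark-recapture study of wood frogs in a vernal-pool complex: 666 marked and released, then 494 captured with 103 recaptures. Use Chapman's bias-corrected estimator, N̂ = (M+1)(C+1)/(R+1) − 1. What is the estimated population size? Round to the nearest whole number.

N̂ = (666+1)(494+1)/(103+1) − 1 = 667·495/104 − 1
= 330165/104 − 1 ≈ 3174.7 − 1 ≈ 3173.7 → 3174

N ≈ 3174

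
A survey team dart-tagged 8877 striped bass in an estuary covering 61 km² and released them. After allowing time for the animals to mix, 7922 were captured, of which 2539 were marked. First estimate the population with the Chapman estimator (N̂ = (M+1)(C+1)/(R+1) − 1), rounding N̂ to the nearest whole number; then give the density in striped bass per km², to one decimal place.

N̂ = 8878·7923/2540 − 1 = 70340394/2540 − 1 ≈ 27692.1 → 27692
Density = N̂ / area = 27692 / 61 ≈ 453.97 → 454.0 per km²

density ≈ 454.0 striped bass per km²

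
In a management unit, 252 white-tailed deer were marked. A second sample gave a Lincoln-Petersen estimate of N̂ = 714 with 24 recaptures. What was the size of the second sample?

C = 68

From N = M·C/R: C = N·R / M = 714·24 / 252 = 17136 / 252 = 68.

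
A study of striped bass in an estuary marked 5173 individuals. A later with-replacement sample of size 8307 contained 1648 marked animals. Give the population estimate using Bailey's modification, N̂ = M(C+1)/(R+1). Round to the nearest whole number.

N̂ = 5173·(8307+1)/(1648+1) = 5173·8308/1649 = 42977284/1649 ≈ 26062.6 → 26063

N ≈ 26,063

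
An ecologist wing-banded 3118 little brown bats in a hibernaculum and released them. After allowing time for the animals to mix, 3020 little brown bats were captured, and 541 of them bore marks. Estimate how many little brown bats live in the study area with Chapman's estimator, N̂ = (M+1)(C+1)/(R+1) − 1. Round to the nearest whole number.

N̂ = (3118+1)(3020+1)/(541+1) − 1 = 3119·3021/542 − 1
= 9422499/542 − 1 ≈ 17384.7 − 1 ≈ 17383.7 → 17384

N ≈ 17,384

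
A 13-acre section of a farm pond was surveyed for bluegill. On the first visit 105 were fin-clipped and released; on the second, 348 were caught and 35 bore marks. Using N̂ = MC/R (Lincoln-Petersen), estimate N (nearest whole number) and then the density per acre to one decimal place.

density ≈ 80.3 bluegill per acre

N̂ = 105·348/35 = 36540/35 = 1044
Density = N̂ / area = 1044 / 13 ≈ 80.31 → 80.3 per acre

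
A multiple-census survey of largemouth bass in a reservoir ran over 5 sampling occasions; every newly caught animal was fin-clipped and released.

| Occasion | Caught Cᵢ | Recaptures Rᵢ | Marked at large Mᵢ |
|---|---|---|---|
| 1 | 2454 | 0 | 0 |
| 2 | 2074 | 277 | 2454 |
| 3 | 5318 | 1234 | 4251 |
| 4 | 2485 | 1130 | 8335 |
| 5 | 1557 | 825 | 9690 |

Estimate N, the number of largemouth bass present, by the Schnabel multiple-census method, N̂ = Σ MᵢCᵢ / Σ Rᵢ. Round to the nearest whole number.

N ≈ 18,320

Σ MᵢCᵢ = 0·2454 + 2454·2074 + 4251·5318 + 8335·2485 + 9690·1557 = 0 + 5089596 + 22606818 + 20712475 + 15087330 = 63496219
Σ Rᵢ = 0 + 277 + 1234 + 1130 + 825 = 3466
N̂ = 63496219 / 3466 ≈ 18319.7 → 18320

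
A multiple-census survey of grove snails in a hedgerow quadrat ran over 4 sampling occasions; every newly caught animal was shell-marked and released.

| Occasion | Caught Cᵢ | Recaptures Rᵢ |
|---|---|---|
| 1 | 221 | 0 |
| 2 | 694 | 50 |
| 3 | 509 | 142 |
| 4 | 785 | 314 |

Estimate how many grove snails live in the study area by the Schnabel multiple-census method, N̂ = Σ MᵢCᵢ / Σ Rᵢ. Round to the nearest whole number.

Marked at large before each occasion: Mᵢ = Σⱼ<ᵢ (Cⱼ − Rⱼ) → M1=0, M2=221, M3=865, M4=1232
Σ MᵢCᵢ = 0·221 + 221·694 + 865·509 + 1232·785 = 0 + 153374 + 440285 + 967120 = 1560779
Σ Rᵢ = 0 + 50 + 142 + 314 = 506
N̂ = 1560779 / 506 ≈ 3084.5 → 3085

N ≈ 3085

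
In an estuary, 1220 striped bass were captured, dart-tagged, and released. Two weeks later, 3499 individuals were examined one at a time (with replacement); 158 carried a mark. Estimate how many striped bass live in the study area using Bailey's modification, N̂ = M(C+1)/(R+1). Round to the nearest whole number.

N̂ = 1220·(3499+1)/(158+1) = 1220·3500/159 = 4270000/159 ≈ 26855.3 → 26855

N ≈ 26,855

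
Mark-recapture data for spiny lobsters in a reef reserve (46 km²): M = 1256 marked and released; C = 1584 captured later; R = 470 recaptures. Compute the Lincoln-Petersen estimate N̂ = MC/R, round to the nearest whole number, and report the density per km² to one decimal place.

density ≈ 92.0 spiny lobsters per km²

N̂ = 1256·1584/470 = 1989504/470 ≈ 4233.0 → 4233
Density = N̂ / area = 4233 / 46 ≈ 92.02 → 92.0 per km²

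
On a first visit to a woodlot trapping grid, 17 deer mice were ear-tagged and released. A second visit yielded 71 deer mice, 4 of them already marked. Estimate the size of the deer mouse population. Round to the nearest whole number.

N ≈ 302

N = (17 × 71) / 4 = 1207 / 4 ≈ 301.8 → 302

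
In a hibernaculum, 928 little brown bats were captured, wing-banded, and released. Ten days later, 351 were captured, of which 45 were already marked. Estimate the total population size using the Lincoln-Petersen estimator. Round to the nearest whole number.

N ≈ 7238

Lincoln-Petersen assumes M/N = R/C, so N = M·C / R.
N = (928 × 351) / 45 = 325728 / 45 ≈ 7238.4 → 7238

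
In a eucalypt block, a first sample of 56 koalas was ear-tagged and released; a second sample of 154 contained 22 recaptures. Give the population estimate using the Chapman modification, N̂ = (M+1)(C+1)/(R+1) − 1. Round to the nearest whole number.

N̂ = (56+1)(154+1)/(22+1) − 1 = 57·155/23 − 1
= 8835/23 − 1 ≈ 384.1 − 1 ≈ 383.1 → 383

N ≈ 383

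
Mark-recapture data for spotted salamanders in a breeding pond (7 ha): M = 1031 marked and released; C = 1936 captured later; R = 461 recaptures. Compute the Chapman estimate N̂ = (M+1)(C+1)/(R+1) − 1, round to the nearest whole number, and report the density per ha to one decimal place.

N̂ = 1032·1937/462 − 1 = 1998984/462 − 1 ≈ 4325.8 → 4326
Density = N̂ / area = 4326 / 7 = 618.0 per ha

density ≈ 618.0 spotted salamanders per ha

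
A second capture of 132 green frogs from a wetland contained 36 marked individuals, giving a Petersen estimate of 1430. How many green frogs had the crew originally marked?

From N = M·C/R: M = N·R / C = 1430·36 / 132 = 51480 / 132 = 390.

M = 390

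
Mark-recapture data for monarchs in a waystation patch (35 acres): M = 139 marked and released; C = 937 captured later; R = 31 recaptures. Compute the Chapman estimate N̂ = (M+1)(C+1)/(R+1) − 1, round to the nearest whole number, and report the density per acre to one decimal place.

density ≈ 117.2 monarchs per acre

N̂ = 140·938/32 − 1 = 131320/32 − 1 ≈ 4102.8 → 4103
Density = N̂ / area = 4103 / 35 ≈ 117.23 → 117.2 per acre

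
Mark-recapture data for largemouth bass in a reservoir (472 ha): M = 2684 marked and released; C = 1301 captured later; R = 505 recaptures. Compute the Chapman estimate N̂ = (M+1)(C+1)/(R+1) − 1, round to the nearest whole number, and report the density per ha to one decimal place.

N̂ = 2685·1302/506 − 1 = 3495870/506 − 1 ≈ 6907.8 → 6908
Density = N̂ / area = 6908 / 472 ≈ 14.64 → 14.6 per ha

density ≈ 14.6 largemouth bass per ha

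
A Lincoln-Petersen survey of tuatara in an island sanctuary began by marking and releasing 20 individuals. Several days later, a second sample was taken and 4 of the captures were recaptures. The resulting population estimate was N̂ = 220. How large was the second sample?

C = 44

From N = M·C/R: C = N·R / M = 220·4 / 20 = 880 / 20 = 44.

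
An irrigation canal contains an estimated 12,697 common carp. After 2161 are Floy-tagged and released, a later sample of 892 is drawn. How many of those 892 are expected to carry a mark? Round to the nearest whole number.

The marked fraction of the population is 2161/12697, so in a sample of 892 expect C·(M/N) marked.
E[R] = 2161 × 892 / 12697 = 1927612 / 12697 ≈ 151.8 → 152

expected recaptures ≈ 152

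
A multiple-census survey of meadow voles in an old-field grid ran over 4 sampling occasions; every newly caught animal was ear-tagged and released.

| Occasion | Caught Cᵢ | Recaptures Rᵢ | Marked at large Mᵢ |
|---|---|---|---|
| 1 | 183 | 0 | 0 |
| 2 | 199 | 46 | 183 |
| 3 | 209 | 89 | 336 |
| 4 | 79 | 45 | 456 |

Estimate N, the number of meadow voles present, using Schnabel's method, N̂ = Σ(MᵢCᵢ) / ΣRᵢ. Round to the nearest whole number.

Σ MᵢCᵢ = 0·183 + 183·199 + 336·209 + 456·79 = 0 + 36417 + 70224 + 36024 = 142665
Σ Rᵢ = 0 + 46 + 89 + 45 = 180
N̂ = 142665 / 180 ≈ 792.6 → 793

N ≈ 793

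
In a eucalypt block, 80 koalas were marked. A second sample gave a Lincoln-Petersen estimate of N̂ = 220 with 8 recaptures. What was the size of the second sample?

From N = M·C/R: C = N·R / M = 220·8 / 80 = 1760 / 80 = 22.

C = 22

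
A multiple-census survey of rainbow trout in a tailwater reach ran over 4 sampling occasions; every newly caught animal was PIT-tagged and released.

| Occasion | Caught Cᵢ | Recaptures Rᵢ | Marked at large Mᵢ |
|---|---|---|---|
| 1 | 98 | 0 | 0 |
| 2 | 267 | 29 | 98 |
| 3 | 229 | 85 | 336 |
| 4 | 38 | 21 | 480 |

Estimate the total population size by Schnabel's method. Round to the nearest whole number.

Σ MᵢCᵢ = 0·98 + 98·267 + 336·229 + 480·38 = 0 + 26166 + 76944 + 18240 = 121350
Σ Rᵢ = 0 + 29 + 85 + 21 = 135
N̂ = 121350 / 135 ≈ 898.9 → 899

N ≈ 899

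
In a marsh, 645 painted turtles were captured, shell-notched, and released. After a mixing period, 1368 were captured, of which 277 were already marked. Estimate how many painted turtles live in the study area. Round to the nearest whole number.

N = (645 × 1368) / 277 = 882360 / 277 ≈ 3185.4 → 3185

N ≈ 3185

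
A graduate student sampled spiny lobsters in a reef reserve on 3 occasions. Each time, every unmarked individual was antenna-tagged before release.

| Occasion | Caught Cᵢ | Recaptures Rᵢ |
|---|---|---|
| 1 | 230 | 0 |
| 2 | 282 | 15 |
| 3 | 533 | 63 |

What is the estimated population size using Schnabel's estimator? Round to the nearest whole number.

Marked at large before each occasion: Mᵢ = Σⱼ<ᵢ (Cⱼ − Rⱼ) → M1=0, M2=230, M3=497
Σ MᵢCᵢ = 0·230 + 230·282 + 497·533 = 0 + 64860 + 264901 = 329761
Σ Rᵢ = 0 + 15 + 63 = 78
N̂ = 329761 / 78 ≈ 4227.7 → 4228

N ≈ 4228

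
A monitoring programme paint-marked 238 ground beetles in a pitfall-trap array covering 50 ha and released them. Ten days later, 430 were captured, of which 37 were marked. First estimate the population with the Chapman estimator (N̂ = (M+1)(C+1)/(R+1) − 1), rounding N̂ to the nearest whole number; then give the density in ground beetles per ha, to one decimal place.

density ≈ 54.2 ground beetles per ha

N̂ = 239·431/38 − 1 = 103009/38 − 1 ≈ 2709.8 → 2710
Density = N̂ / area = 2710 / 50 ≈ 54.20 → 54.2 per ha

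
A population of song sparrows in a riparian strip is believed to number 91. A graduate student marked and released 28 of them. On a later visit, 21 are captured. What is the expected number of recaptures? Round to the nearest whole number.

expected recaptures ≈ 6

The marked fraction of the population is 28/91, so in a sample of 21 expect C·(M/N) marked.
E[R] = 28 × 21 / 91 = 588 / 91 ≈ 6.46 → 6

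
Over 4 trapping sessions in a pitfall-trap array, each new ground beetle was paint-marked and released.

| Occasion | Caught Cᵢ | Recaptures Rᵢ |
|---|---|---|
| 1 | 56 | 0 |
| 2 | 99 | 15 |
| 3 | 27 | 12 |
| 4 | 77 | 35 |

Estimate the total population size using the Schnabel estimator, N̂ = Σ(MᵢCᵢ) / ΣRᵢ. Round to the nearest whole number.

N ≈ 343

Marked at large before each occasion: Mᵢ = Σⱼ<ᵢ (Cⱼ − Rⱼ) → M1=0, M2=56, M3=140, M4=155
Σ MᵢCᵢ = 0·56 + 56·99 + 140·27 + 155·77 = 0 + 5544 + 3780 + 11935 = 21259
Σ Rᵢ = 0 + 15 + 12 + 35 = 62
N̂ = 21259 / 62 ≈ 342.9 → 343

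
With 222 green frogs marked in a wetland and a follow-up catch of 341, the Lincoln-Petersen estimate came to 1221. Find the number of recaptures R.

From N = M·C/R: R = M·C / N = 222·341 / 1221 = 75702 / 1221 = 62.

R = 62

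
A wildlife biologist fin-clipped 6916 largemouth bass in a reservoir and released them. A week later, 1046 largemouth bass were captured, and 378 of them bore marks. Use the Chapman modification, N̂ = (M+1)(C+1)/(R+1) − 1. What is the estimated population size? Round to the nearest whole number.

N ≈ 19,107

N̂ = (6916+1)(1046+1)/(378+1) − 1 = 6917·1047/379 − 1
= 7242099/379 − 1 ≈ 19108.4 − 1 ≈ 19107.4 → 19107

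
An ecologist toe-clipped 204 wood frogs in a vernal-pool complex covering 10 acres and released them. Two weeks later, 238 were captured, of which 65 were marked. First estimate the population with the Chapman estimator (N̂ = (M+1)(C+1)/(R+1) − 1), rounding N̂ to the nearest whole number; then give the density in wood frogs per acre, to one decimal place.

density ≈ 74.1 wood frogs per acre

N̂ = 205·239/66 − 1 = 48995/66 − 1 ≈ 741.3 → 741
Density = N̂ / area = 741 / 10 ≈ 74.10 → 74.1 per acre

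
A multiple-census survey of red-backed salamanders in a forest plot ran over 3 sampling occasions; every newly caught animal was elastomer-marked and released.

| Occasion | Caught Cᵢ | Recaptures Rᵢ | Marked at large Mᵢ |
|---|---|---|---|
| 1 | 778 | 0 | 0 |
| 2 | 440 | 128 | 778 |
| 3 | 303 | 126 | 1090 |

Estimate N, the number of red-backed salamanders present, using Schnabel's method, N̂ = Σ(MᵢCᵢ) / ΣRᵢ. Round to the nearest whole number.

N ≈ 2648

Σ MᵢCᵢ = 0·778 + 778·440 + 1090·303 = 0 + 342320 + 330270 = 672590
Σ Rᵢ = 0 + 128 + 126 = 254
N̂ = 672590 / 254 ≈ 2648.0 → 2648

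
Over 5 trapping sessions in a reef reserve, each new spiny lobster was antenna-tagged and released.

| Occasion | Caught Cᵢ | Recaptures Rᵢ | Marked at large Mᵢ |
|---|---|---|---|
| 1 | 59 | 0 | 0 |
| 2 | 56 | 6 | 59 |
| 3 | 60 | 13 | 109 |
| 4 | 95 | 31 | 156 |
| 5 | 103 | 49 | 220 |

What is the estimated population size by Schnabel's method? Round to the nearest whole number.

Σ MᵢCᵢ = 0·59 + 59·56 + 109·60 + 156·95 + 220·103 = 0 + 3304 + 6540 + 14820 + 22660 = 47324
Σ Rᵢ = 0 + 6 + 13 + 31 + 49 = 99
N̂ = 47324 / 99 ≈ 478.0 → 478

N ≈ 478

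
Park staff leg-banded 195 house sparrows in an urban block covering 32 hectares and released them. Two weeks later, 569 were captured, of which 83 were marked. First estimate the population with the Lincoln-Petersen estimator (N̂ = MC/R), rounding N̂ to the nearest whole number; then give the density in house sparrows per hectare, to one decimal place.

N̂ = 195·569/83 = 110955/83 ≈ 1336.8 → 1337
Density = N̂ / area = 1337 / 32 ≈ 41.78 → 41.8 per hectare

density ≈ 41.8 house sparrows per hectare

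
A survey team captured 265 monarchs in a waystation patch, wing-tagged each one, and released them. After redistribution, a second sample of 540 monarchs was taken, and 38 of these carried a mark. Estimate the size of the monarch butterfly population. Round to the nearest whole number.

The marked fraction in the recapture sample should equal the marked fraction in the population: 38/540 = 265/N.
N = (265 × 540) / 38 = 143100 / 38 ≈ 3765.8 → 3766

N ≈ 3766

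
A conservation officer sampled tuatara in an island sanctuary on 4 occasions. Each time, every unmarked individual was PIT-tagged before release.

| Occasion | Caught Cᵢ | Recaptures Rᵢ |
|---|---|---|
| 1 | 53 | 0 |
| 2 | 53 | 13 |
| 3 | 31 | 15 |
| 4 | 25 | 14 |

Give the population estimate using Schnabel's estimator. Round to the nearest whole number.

N ≈ 200

Marked at large before each occasion: Mᵢ = Σⱼ<ᵢ (Cⱼ − Rⱼ) → M1=0, M2=53, M3=93, M4=109
Σ MᵢCᵢ = 0·53 + 53·53 + 93·31 + 109·25 = 0 + 2809 + 2883 + 2725 = 8417
Σ Rᵢ = 0 + 13 + 15 + 14 = 42
N̂ = 8417 / 42 ≈ 200.4 → 200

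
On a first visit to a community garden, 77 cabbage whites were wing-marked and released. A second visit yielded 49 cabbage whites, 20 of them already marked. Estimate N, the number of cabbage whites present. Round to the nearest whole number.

N ≈ 189

The marked fraction in the recapture sample should equal the marked fraction in the population: 20/49 = 77/N.
N = (77 × 49) / 20 = 3773 / 20 ≈ 188.7 → 189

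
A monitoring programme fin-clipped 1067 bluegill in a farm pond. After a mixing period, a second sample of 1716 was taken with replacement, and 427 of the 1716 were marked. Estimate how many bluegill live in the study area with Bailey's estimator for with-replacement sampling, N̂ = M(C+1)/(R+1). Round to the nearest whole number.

N̂ = 1067·(1716+1)/(427+1) = 1067·1717/428 = 1832039/428 ≈ 4280.46 → 4280

N ≈ 4280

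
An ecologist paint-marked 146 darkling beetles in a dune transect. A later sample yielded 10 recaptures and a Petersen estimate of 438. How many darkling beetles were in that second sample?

From N = M·C/R: C = N·R / M = 438·10 / 146 = 4380 / 146 = 30.

C = 30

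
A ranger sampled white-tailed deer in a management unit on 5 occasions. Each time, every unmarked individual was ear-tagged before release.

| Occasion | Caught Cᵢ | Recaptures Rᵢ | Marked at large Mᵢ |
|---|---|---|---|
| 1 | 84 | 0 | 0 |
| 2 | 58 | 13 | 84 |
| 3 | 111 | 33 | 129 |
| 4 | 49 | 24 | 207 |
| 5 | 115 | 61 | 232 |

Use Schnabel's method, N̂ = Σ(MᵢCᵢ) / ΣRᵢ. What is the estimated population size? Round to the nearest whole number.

Σ MᵢCᵢ = 0·84 + 84·58 + 129·111 + 207·49 + 232·115 = 0 + 4872 + 14319 + 10143 + 26680 = 56014
Σ Rᵢ = 0 + 13 + 33 + 24 + 61 = 131
N̂ = 56014 / 131 ≈ 427.6 → 428

N ≈ 428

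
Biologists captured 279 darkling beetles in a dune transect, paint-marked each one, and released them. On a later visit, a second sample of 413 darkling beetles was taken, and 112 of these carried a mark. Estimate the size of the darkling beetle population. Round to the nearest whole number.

N ≈ 1029

Lincoln-Petersen assumes M/N = R/C, so N = M·C / R.
N = (279 × 413) / 112 = 115227 / 112 ≈ 1028.8 → 1029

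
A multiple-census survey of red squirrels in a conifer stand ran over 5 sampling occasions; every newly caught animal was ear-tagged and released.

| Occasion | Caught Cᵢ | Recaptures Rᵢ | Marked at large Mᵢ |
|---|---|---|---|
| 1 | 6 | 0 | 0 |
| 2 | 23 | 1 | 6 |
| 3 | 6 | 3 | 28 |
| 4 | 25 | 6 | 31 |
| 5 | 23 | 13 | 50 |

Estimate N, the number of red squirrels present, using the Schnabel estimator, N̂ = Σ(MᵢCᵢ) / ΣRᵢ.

N = 97

Σ MᵢCᵢ = 0·6 + 6·23 + 28·6 + 31·25 + 50·23 = 0 + 138 + 168 + 775 + 1150 = 2231
Σ Rᵢ = 0 + 1 + 3 + 6 + 13 = 23
N̂ = 2231 / 23 = 97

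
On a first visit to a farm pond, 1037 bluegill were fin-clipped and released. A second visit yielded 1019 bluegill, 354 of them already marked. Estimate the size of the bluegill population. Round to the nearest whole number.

N ≈ 2985

If marked individuals mix randomly, R/C ≈ M/N, giving N ≈ M·C/R.
N = (1037 × 1019) / 354 = 1056703 / 354 ≈ 2985.0 → 2985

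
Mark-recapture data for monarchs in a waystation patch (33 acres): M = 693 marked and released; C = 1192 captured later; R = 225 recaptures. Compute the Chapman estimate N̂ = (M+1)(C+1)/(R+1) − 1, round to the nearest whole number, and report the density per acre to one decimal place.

N̂ = 694·1193/226 − 1 = 827942/226 − 1 ≈ 3662.46 → 3662
Density = N̂ / area = 3662 / 33 ≈ 110.97 → 111.0 per acre

density ≈ 111.0 monarchs per acre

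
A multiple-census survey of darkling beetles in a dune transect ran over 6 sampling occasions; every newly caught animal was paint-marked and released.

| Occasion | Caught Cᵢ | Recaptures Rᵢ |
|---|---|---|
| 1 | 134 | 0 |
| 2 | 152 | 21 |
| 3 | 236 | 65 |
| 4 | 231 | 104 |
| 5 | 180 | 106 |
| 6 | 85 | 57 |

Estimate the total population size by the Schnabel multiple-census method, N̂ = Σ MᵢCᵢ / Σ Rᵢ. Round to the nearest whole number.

Marked at large before each occasion: Mᵢ = Σⱼ<ᵢ (Cⱼ − Rⱼ) → M1=0, M2=134, M3=265, M4=436, M5=563, M6=637
Σ MᵢCᵢ = 0·134 + 134·152 + 265·236 + 436·231 + 563·180 + 637·85 = 0 + 20368 + 62540 + 100716 + 101340 + 54145 = 339109
Σ Rᵢ = 0 + 21 + 65 + 104 + 106 + 57 = 353
N̂ = 339109 / 353 ≈ 960.6 → 961

N ≈ 961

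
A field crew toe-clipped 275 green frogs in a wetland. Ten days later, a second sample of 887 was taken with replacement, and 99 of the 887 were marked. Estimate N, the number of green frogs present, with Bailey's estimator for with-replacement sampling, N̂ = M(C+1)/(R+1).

N = 2442

N̂ = 275·(887+1)/(99+1) = 275·888/100 = 244200/100 = 2442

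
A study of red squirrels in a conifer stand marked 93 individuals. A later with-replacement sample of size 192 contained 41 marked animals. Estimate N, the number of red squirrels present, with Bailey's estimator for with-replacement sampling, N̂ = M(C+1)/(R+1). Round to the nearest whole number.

N ≈ 427

N̂ = 93·(192+1)/(41+1) = 93·193/42 = 17949/42 ≈ 427.4 → 427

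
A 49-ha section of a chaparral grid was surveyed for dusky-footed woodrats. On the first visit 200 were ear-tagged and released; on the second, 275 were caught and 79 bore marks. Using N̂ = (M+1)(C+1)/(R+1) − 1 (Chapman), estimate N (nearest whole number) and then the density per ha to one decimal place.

density ≈ 14.1 dusky-footed woodrats per ha

N̂ = 201·276/80 − 1 = 55476/80 − 1 ≈ 692.45 → 692
Density = N̂ / area = 692 / 49 ≈ 14.12 → 14.1 per ha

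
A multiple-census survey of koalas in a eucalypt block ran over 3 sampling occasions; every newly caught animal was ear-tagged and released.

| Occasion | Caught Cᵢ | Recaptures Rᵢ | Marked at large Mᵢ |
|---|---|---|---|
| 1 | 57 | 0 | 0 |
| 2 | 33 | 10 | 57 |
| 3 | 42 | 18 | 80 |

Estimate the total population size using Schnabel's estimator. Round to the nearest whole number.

N ≈ 187

Σ MᵢCᵢ = 0·57 + 57·33 + 80·42 = 0 + 1881 + 3360 = 5241
Σ Rᵢ = 0 + 10 + 18 = 28
N̂ = 5241 / 28 ≈ 187.2 → 187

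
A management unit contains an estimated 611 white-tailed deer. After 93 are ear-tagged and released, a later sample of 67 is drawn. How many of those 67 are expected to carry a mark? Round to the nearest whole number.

The marked fraction of the population is 93/611, so in a sample of 67 expect C·(M/N) marked.
E[R] = 93 × 67 / 611 = 6231 / 611 ≈ 10.2 → 10

expected recaptures ≈ 10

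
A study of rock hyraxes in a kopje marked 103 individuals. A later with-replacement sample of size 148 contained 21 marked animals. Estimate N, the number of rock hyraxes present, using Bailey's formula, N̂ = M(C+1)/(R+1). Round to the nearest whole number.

N ≈ 698

N̂ = 103·(148+1)/(21+1) = 103·149/22 = 15347/22 ≈ 697.6 → 698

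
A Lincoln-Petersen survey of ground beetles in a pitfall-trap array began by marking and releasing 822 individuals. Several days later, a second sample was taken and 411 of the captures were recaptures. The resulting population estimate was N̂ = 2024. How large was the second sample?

From N = M·C/R: C = N·R / M = 2024·411 / 822 = 831864 / 822 = 1012.

C = 1012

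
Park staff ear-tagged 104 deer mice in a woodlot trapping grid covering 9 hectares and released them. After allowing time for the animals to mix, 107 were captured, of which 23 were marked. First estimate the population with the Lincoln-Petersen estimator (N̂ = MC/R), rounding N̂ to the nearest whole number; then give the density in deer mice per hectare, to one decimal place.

density ≈ 53.8 deer mice per hectare

N̂ = 104·107/23 = 11128/23 ≈ 483.8 → 484
Density = N̂ / area = 484 / 9 ≈ 53.78 → 53.8 per hectare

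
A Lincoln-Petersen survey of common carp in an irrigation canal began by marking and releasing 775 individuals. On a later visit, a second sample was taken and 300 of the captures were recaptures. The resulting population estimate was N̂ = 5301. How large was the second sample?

C = 2052

From N = M·C/R: C = N·R / M = 5301·300 / 775 = 1590300 / 775 = 2052.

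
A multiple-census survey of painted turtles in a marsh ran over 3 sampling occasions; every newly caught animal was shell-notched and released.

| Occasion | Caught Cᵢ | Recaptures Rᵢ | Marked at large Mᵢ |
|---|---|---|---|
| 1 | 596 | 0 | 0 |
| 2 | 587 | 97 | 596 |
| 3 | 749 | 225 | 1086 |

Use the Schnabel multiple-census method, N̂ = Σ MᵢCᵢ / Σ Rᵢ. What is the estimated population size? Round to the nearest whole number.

N ≈ 3613

Σ MᵢCᵢ = 0·596 + 596·587 + 1086·749 = 0 + 349852 + 813414 = 1163266
Σ Rᵢ = 0 + 97 + 225 = 322
N̂ = 1163266 / 322 ≈ 3612.6 → 3613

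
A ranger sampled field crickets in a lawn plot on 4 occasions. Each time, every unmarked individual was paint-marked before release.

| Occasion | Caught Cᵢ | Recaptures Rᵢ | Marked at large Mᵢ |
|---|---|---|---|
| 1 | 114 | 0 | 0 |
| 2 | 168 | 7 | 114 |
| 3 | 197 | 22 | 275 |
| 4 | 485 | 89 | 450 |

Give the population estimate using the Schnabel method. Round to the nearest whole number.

Σ MᵢCᵢ = 0·114 + 114·168 + 275·197 + 450·485 = 0 + 19152 + 54175 + 218250 = 291577
Σ Rᵢ = 0 + 7 + 22 + 89 = 118
N̂ = 291577 / 118 ≈ 2471.0 → 2471

N ≈ 2471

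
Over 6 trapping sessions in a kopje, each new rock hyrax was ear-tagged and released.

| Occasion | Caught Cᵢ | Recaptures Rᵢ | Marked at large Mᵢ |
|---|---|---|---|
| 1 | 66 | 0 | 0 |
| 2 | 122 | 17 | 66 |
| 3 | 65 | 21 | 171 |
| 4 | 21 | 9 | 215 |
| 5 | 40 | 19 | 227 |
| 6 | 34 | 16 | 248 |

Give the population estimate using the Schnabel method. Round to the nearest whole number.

N ≈ 502

Σ MᵢCᵢ = 0·66 + 66·122 + 171·65 + 215·21 + 227·40 + 248·34 = 0 + 8052 + 11115 + 4515 + 9080 + 8432 = 41194
Σ Rᵢ = 0 + 17 + 21 + 9 + 19 + 16 = 82
N̂ = 41194 / 82 ≈ 502.4 → 502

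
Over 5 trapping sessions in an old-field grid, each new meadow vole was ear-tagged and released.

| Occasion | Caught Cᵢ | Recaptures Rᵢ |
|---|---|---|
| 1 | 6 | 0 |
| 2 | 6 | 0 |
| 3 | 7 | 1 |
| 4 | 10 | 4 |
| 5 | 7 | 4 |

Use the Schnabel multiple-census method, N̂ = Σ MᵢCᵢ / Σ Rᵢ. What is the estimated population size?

N = 52

Marked at large before each occasion: Mᵢ = Σⱼ<ᵢ (Cⱼ − Rⱼ) → M1=0, M2=6, M3=12, M4=18, M5=24
Σ MᵢCᵢ = 0·6 + 6·6 + 12·7 + 18·10 + 24·7 = 0 + 36 + 84 + 180 + 168 = 468
Σ Rᵢ = 0 + 0 + 1 + 4 + 4 = 9
N̂ = 468 / 9 = 52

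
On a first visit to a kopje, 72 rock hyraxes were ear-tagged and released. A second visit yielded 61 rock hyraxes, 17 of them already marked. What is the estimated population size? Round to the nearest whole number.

N = (72 × 61) / 17 = 4392 / 17 ≈ 258.4 → 258

N ≈ 258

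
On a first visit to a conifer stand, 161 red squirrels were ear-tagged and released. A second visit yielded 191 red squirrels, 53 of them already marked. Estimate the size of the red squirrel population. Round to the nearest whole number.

The marked fraction in the recapture sample should equal the marked fraction in the population: 53/191 = 161/N.
N = (161 × 191) / 53 = 30751 / 53 ≈ 580.2 → 580

N ≈ 580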